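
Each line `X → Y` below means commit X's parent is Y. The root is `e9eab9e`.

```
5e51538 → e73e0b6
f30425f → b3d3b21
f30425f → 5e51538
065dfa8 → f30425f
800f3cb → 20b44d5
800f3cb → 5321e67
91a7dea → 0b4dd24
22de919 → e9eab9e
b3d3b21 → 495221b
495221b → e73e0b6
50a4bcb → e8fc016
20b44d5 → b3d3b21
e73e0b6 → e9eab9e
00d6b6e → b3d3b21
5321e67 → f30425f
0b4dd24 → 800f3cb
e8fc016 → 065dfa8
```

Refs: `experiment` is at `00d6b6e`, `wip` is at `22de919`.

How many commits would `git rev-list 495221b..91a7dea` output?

8

Reachable from 91a7dea: {0b4dd24, 20b44d5, 495221b, 5321e67, 5e51538, 800f3cb, 91a7dea, b3d3b21, e73e0b6, e9eab9e, f30425f}.
Reachable from 495221b: {495221b, e73e0b6, e9eab9e}.
In 91a7dea's history but not 495221b's: {0b4dd24, 20b44d5, 5321e67, 5e51538, 800f3cb, 91a7dea, b3d3b21, f30425f} — 8 commits.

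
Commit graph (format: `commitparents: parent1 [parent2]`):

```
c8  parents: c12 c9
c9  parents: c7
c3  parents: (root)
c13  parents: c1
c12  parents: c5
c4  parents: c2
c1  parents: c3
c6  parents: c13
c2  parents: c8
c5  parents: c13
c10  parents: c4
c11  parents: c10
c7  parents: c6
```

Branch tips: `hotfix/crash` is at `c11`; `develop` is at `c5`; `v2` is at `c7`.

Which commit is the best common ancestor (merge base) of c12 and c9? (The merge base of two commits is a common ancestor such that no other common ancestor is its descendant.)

Ancestors of c12: {c1, c12, c13, c3, c5}.
Ancestors of c9: {c1, c13, c3, c6, c7, c9}.
Common ancestors: {c1, c13, c3}.
Among these, c13 is not an ancestor of any other common ancestor — it is the merge base.

c13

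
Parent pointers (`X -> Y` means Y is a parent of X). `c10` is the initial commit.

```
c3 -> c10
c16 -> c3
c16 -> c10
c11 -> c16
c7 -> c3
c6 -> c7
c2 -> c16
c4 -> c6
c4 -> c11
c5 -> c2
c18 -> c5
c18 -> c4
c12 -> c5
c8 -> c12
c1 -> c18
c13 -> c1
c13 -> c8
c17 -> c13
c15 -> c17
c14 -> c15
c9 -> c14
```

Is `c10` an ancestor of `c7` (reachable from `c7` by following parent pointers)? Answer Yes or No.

Ancestors of c7 (commits reachable by following parents): {c10, c3, c7}.
c10 is in that set, so it is an ancestor of c7.

Yes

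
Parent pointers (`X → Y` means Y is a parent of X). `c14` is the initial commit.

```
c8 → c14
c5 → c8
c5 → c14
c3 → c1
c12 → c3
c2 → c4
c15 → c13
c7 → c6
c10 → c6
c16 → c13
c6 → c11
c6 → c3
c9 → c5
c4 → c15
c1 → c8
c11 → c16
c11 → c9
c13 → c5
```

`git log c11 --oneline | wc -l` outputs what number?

Walking parent pointers from c11: reachable set = {c11, c13, c14, c16, c5, c8, c9}.
That is 7 commits.

7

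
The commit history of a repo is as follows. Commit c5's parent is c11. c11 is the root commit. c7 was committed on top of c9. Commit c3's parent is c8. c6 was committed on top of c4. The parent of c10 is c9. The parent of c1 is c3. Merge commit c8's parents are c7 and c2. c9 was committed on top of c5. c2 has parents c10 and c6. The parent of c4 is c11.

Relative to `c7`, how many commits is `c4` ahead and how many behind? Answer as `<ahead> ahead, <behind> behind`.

Reachable from c4: {c11, c4}.
Reachable from c7: {c11, c5, c7, c9}.
Only in c4's history (ahead): {c4} — 1.
Only in c7's history (behind): {c5, c7, c9} — 3.

1 ahead, 3 behind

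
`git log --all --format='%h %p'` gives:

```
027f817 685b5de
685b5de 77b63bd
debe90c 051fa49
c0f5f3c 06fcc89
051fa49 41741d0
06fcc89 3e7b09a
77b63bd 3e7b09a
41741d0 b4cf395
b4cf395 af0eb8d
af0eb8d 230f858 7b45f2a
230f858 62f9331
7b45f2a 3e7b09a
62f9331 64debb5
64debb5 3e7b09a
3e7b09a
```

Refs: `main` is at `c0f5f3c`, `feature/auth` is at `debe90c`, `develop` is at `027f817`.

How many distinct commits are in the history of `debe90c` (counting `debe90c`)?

10

Walking parent pointers from debe90c: reachable set = {051fa49, 230f858, 3e7b09a, 41741d0, 62f9331, 64debb5, 7b45f2a, af0eb8d, b4cf395, debe90c}.
That is 10 commits.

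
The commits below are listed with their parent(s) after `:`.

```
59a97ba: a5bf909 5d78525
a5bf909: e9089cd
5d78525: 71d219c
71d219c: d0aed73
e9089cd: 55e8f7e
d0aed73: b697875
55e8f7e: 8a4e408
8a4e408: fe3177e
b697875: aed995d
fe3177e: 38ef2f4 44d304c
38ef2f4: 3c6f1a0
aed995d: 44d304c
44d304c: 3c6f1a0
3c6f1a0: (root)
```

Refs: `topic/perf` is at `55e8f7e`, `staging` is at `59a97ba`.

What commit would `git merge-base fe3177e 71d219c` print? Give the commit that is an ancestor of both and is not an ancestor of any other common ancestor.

44d304c

Ancestors of fe3177e: {38ef2f4, 3c6f1a0, 44d304c, fe3177e}.
Ancestors of 71d219c: {3c6f1a0, 44d304c, 71d219c, aed995d, b697875, d0aed73}.
Common ancestors: {3c6f1a0, 44d304c}.
Among these, 44d304c is not an ancestor of any other common ancestor — it is the merge base.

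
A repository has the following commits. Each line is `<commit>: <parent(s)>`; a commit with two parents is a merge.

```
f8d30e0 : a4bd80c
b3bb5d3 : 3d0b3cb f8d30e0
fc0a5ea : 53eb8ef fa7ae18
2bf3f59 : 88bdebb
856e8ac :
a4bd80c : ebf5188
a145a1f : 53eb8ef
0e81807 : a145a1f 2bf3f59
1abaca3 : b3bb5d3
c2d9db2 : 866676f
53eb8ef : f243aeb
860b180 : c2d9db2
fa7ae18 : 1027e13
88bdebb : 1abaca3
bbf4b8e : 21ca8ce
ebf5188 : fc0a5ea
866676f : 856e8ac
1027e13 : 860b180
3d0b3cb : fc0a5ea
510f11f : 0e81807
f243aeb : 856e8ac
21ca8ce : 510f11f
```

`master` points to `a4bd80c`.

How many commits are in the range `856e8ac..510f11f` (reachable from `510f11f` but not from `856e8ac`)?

19

Reachable from 510f11f: {0e81807, 1027e13, 1abaca3, 2bf3f59, 3d0b3cb, 510f11f, 53eb8ef, 856e8ac, 860b180, 866676f, 88bdebb, a145a1f, a4bd80c, b3bb5d3, c2d9db2, ebf5188, f243aeb, f8d30e0, fa7ae18, fc0a5ea}.
Reachable from 856e8ac: {856e8ac}.
In 510f11f's history but not 856e8ac's: {0e81807, 1027e13, 1abaca3, 2bf3f59, 3d0b3cb, 510f11f, 53eb8ef, 860b180, 866676f, 88bdebb, a145a1f, a4bd80c, b3bb5d3, c2d9db2, ebf5188, f243aeb, f8d30e0, fa7ae18, fc0a5ea} — 19 commits.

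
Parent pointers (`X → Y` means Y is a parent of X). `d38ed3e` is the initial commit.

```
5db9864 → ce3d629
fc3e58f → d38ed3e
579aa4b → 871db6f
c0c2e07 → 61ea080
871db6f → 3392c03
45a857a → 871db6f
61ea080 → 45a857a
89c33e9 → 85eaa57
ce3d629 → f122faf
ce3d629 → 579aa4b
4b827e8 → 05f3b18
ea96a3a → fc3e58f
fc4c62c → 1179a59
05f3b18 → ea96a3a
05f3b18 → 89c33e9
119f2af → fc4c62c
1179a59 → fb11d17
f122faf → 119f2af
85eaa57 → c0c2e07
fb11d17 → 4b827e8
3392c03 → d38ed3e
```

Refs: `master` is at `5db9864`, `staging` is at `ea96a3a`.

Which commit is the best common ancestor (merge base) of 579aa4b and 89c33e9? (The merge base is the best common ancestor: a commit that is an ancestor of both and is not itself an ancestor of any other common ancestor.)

871db6f

Ancestors of 579aa4b: {3392c03, 579aa4b, 871db6f, d38ed3e}.
Ancestors of 89c33e9: {3392c03, 45a857a, 61ea080, 85eaa57, 871db6f, 89c33e9, c0c2e07, d38ed3e}.
Common ancestors: {3392c03, 871db6f, d38ed3e}.
Among these, 871db6f is not an ancestor of any other common ancestor — it is the merge base.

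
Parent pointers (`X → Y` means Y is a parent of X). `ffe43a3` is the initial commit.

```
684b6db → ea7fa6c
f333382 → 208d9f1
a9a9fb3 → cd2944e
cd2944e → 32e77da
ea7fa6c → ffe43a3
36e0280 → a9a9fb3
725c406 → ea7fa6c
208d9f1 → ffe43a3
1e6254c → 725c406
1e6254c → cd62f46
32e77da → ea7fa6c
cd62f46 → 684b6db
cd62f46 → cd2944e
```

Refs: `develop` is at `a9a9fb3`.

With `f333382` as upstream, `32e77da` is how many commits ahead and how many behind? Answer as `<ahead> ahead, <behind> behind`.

Reachable from 32e77da: {32e77da, ea7fa6c, ffe43a3}.
Reachable from f333382: {208d9f1, f333382, ffe43a3}.
Only in 32e77da's history (ahead): {32e77da, ea7fa6c} — 2.
Only in f333382's history (behind): {208d9f1, f333382} — 2.

2 ahead, 2 behind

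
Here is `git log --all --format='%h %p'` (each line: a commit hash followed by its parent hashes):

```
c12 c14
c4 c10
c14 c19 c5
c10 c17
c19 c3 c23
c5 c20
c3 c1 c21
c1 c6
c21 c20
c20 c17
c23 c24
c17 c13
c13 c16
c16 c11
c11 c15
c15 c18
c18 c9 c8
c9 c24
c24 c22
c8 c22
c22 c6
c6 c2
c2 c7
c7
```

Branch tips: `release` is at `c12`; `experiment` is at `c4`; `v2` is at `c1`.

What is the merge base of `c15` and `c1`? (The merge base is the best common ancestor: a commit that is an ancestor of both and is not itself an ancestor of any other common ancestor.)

Ancestors of c15: {c15, c18, c2, c22, c24, c6, c7, c8, c9}.
Ancestors of c1: {c1, c2, c6, c7}.
Common ancestors: {c2, c6, c7}.
Among these, c6 is not an ancestor of any other common ancestor — it is the merge base.

c6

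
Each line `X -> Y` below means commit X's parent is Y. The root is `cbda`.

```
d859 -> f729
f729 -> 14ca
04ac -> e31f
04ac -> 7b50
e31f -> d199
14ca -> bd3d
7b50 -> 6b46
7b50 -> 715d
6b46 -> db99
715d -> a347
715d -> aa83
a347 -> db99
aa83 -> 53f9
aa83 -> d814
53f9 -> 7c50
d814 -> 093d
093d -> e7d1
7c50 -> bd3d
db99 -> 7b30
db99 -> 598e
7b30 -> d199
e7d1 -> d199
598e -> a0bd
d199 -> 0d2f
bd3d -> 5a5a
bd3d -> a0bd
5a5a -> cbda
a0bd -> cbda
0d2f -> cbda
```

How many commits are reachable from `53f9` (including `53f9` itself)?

6

Walking parent pointers from 53f9: reachable set = {53f9, 5a5a, 7c50, a0bd, bd3d, cbda}.
That is 6 commits.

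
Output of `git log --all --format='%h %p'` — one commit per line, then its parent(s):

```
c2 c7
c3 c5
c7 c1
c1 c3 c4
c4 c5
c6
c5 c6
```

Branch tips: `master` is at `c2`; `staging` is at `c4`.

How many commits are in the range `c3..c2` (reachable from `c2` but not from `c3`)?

4

Reachable from c2: {c1, c2, c3, c4, c5, c6, c7}.
Reachable from c3: {c3, c5, c6}.
In c2's history but not c3's: {c1, c2, c4, c7} — 4 commits.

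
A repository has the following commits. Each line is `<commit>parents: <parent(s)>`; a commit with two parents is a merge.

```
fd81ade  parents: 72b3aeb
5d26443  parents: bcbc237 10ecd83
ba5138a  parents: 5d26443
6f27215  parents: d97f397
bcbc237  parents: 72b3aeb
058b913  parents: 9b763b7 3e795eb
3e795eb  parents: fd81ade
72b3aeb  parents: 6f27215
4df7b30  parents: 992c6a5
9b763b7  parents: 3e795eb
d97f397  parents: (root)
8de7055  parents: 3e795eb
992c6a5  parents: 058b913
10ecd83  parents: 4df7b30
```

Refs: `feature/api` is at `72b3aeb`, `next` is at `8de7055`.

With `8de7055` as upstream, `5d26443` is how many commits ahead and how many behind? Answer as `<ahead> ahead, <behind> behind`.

7 ahead, 1 behind

Reachable from 5d26443: {058b913, 10ecd83, 3e795eb, 4df7b30, 5d26443, 6f27215, 72b3aeb, 992c6a5, 9b763b7, bcbc237, d97f397, fd81ade}.
Reachable from 8de7055: {3e795eb, 6f27215, 72b3aeb, 8de7055, d97f397, fd81ade}.
Only in 5d26443's history (ahead): {058b913, 10ecd83, 4df7b30, 5d26443, 992c6a5, 9b763b7, bcbc237} — 7.
Only in 8de7055's history (behind): {8de7055} — 1.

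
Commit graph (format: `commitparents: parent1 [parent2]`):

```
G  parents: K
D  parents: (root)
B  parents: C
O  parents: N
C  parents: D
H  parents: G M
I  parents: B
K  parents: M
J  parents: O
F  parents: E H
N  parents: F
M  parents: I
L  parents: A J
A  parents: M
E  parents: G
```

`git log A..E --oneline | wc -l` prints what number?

3

Reachable from E: {B, C, D, E, G, I, K, M}.
Reachable from A: {A, B, C, D, I, M}.
In E's history but not A's: {E, G, K} — 3 commits.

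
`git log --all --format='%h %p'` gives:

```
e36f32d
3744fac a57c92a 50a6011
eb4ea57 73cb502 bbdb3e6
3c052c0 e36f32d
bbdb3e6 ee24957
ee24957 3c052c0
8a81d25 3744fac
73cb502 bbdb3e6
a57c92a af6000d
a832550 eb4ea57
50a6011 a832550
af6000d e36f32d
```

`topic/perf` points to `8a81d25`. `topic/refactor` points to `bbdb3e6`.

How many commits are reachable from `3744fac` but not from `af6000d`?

Reachable from 3744fac: {3744fac, 3c052c0, 50a6011, 73cb502, a57c92a, a832550, af6000d, bbdb3e6, e36f32d, eb4ea57, ee24957}.
Reachable from af6000d: {af6000d, e36f32d}.
In 3744fac's history but not af6000d's: {3744fac, 3c052c0, 50a6011, 73cb502, a57c92a, a832550, bbdb3e6, eb4ea57, ee24957} — 9 commits.

9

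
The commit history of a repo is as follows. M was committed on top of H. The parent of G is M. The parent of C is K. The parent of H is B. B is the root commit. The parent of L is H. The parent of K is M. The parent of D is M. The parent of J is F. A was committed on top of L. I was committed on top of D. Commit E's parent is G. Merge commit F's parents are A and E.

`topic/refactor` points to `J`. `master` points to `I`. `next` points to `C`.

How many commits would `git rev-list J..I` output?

2

Reachable from I: {B, D, H, I, M}.
Reachable from J: {A, B, E, F, G, H, J, L, M}.
In I's history but not J's: {D, I} — 2 commits.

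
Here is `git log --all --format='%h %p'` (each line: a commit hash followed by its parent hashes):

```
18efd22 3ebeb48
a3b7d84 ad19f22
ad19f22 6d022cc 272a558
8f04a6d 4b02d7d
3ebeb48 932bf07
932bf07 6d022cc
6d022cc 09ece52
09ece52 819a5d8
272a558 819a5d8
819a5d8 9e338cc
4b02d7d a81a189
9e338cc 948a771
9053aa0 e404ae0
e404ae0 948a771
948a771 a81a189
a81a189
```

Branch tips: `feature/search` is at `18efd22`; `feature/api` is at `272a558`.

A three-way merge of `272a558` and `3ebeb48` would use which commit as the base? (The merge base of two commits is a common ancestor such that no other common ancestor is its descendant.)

Ancestors of 272a558: {272a558, 819a5d8, 948a771, 9e338cc, a81a189}.
Ancestors of 3ebeb48: {09ece52, 3ebeb48, 6d022cc, 819a5d8, 932bf07, 948a771, 9e338cc, a81a189}.
Common ancestors: {819a5d8, 948a771, 9e338cc, a81a189}.
Among these, 819a5d8 is not an ancestor of any other common ancestor — it is the merge base.

819a5d8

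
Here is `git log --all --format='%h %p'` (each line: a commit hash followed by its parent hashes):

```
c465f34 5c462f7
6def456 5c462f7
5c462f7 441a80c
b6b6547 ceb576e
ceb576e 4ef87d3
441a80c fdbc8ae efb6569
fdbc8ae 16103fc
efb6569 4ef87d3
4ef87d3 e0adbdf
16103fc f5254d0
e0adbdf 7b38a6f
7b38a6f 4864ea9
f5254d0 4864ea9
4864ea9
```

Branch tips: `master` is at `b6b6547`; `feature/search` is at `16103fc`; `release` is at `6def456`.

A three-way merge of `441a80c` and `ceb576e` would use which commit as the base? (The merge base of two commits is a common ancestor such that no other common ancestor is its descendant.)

4ef87d3

Ancestors of 441a80c: {16103fc, 441a80c, 4864ea9, 4ef87d3, 7b38a6f, e0adbdf, efb6569, f5254d0, fdbc8ae}.
Ancestors of ceb576e: {4864ea9, 4ef87d3, 7b38a6f, ceb576e, e0adbdf}.
Common ancestors: {4864ea9, 4ef87d3, 7b38a6f, e0adbdf}.
Among these, 4ef87d3 is not an ancestor of any other common ancestor — it is the merge base.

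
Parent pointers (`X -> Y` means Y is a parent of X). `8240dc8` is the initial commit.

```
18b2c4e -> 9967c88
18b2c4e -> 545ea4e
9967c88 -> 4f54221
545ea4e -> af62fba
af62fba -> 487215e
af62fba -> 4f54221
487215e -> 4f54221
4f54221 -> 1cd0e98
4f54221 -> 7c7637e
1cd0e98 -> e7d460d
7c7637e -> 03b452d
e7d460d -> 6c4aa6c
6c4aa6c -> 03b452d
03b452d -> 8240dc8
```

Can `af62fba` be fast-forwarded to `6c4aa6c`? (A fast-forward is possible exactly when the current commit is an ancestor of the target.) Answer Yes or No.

A fast-forward from af62fba to 6c4aa6c is possible iff af62fba is an ancestor of 6c4aa6c.
Ancestors of 6c4aa6c: {03b452d, 6c4aa6c, 8240dc8}.
af62fba is not among them, so fast-forward is not possible.

No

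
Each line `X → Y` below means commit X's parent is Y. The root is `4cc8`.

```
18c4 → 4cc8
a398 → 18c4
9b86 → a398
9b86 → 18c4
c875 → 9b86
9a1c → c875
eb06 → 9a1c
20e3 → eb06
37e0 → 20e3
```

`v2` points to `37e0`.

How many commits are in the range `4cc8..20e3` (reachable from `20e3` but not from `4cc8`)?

7

Reachable from 20e3: {18c4, 20e3, 4cc8, 9a1c, 9b86, a398, c875, eb06}.
Reachable from 4cc8: {4cc8}.
In 20e3's history but not 4cc8's: {18c4, 20e3, 9a1c, 9b86, a398, c875, eb06} — 7 commits.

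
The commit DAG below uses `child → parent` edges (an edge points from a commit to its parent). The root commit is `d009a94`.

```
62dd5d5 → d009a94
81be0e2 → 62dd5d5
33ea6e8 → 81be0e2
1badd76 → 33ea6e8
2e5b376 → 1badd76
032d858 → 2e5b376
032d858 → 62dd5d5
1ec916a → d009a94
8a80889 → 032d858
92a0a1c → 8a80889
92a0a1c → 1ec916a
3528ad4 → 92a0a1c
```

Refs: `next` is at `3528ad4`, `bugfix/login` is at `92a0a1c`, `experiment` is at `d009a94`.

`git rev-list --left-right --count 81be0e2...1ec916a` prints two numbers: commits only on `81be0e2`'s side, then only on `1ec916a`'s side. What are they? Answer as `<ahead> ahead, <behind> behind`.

Reachable from 81be0e2: {62dd5d5, 81be0e2, d009a94}.
Reachable from 1ec916a: {1ec916a, d009a94}.
Only in 81be0e2's history (ahead): {62dd5d5, 81be0e2} — 2.
Only in 1ec916a's history (behind): {1ec916a} — 1.

2 ahead, 1 behind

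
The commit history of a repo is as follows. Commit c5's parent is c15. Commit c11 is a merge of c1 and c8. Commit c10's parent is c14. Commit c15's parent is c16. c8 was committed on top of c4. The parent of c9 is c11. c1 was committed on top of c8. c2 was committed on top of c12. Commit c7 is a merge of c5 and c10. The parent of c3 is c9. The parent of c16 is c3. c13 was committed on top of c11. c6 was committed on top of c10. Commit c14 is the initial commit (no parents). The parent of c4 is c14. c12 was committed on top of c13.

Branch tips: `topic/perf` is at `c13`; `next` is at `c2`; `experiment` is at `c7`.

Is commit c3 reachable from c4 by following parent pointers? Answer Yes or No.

No

Ancestors of c4: {c14, c4}.
c3 is not in that set, so it is not an ancestor of c4.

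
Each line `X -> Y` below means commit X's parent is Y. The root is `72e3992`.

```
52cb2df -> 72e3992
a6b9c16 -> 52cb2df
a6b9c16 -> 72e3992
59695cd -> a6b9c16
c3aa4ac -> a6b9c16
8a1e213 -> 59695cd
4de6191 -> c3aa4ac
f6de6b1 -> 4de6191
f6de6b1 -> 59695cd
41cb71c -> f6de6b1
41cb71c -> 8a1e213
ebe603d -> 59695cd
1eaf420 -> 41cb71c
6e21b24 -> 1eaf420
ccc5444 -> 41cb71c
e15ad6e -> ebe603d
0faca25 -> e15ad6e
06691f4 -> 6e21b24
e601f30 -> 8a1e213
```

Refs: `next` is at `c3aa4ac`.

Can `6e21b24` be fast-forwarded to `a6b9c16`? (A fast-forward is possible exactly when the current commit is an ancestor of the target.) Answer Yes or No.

No

A fast-forward from 6e21b24 to a6b9c16 is possible iff 6e21b24 is an ancestor of a6b9c16.
Ancestors of a6b9c16: {52cb2df, 72e3992, a6b9c16}.
6e21b24 is not among them, so fast-forward is not possible.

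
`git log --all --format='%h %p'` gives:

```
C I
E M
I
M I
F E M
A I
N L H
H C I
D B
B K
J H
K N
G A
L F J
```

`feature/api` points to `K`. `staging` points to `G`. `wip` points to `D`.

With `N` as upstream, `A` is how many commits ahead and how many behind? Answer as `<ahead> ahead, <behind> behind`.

1 ahead, 8 behind

Reachable from A: {A, I}.
Reachable from N: {C, E, F, H, I, J, L, M, N}.
Only in A's history (ahead): {A} — 1.
Only in N's history (behind): {C, E, F, H, J, L, M, N} — 8.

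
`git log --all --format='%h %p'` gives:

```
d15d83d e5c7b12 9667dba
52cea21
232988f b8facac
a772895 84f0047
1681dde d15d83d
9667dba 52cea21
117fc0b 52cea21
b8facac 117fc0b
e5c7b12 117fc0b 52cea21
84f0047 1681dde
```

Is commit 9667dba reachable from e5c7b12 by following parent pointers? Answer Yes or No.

Ancestors of e5c7b12: {117fc0b, 52cea21, e5c7b12}.
9667dba is not in that set, so it is not an ancestor of e5c7b12.

No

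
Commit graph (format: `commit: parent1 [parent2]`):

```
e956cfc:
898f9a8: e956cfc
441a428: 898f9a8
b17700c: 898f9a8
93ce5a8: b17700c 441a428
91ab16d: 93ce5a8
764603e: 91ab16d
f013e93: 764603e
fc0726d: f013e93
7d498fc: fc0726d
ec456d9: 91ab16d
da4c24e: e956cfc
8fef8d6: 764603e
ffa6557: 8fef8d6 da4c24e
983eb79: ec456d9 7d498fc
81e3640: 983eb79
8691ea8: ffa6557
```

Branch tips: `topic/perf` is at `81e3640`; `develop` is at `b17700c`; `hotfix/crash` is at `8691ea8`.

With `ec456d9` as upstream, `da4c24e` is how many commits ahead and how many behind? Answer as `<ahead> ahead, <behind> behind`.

Reachable from da4c24e: {da4c24e, e956cfc}.
Reachable from ec456d9: {441a428, 898f9a8, 91ab16d, 93ce5a8, b17700c, e956cfc, ec456d9}.
Only in da4c24e's history (ahead): {da4c24e} — 1.
Only in ec456d9's history (behind): {441a428, 898f9a8, 91ab16d, 93ce5a8, b17700c, ec456d9} — 6.

1 ahead, 6 behind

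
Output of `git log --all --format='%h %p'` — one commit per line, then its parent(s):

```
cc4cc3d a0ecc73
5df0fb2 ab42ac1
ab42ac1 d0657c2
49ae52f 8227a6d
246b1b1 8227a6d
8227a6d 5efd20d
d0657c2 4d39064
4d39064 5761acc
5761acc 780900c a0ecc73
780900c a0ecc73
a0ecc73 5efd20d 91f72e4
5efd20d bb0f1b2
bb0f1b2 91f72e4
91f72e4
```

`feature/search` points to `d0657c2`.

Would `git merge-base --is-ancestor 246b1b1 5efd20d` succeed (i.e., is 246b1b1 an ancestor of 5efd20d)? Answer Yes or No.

Ancestors of 5efd20d: {5efd20d, 91f72e4, bb0f1b2}.
246b1b1 is not in that set, so it is not an ancestor of 5efd20d.

No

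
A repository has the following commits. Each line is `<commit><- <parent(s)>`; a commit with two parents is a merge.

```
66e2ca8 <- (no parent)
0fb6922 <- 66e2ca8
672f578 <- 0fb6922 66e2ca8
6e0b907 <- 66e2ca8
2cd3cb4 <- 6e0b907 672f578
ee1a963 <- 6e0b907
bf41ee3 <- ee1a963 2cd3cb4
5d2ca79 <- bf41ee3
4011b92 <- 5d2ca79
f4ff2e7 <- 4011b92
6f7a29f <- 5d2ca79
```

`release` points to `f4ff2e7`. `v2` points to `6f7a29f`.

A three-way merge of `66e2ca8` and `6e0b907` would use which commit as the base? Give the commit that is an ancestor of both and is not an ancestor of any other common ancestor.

66e2ca8

Ancestors of 66e2ca8: {66e2ca8}.
Ancestors of 6e0b907: {66e2ca8, 6e0b907}.
Common ancestors: {66e2ca8}.
The only common ancestor is 66e2ca8, so it is the merge base.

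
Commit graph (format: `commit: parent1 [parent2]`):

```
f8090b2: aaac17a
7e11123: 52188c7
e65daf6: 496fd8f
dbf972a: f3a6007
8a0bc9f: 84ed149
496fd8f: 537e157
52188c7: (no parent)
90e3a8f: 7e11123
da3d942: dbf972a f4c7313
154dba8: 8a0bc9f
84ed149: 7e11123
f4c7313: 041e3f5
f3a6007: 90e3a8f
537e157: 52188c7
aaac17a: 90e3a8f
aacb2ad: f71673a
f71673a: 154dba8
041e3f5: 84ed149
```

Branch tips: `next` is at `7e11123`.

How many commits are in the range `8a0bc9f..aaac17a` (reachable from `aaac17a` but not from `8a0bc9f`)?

Reachable from aaac17a: {52188c7, 7e11123, 90e3a8f, aaac17a}.
Reachable from 8a0bc9f: {52188c7, 7e11123, 84ed149, 8a0bc9f}.
In aaac17a's history but not 8a0bc9f's: {90e3a8f, aaac17a} — 2 commits.

2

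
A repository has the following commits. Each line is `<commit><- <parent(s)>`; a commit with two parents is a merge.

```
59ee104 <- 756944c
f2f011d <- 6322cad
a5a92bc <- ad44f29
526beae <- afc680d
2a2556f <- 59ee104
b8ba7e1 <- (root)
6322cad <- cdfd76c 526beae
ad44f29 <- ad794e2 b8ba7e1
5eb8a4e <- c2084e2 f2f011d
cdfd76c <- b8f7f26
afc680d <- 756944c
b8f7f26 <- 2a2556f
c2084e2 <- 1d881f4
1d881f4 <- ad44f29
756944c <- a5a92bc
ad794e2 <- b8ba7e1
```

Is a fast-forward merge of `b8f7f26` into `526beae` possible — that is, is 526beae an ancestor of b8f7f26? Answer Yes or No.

A fast-forward from 526beae to b8f7f26 is possible iff 526beae is an ancestor of b8f7f26.
Ancestors of b8f7f26: {2a2556f, 59ee104, 756944c, a5a92bc, ad44f29, ad794e2, b8ba7e1, b8f7f26}.
526beae is not among them, so fast-forward is not possible.

No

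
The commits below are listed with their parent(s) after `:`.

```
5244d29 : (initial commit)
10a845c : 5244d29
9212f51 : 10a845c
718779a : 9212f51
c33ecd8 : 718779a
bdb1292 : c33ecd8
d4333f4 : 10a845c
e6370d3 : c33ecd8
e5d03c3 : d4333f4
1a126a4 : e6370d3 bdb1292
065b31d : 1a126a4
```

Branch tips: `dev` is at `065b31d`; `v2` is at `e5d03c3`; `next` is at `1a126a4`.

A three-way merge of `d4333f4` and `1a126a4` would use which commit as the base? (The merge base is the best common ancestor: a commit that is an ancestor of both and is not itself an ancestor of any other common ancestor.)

Ancestors of d4333f4: {10a845c, 5244d29, d4333f4}.
Ancestors of 1a126a4: {10a845c, 1a126a4, 5244d29, 718779a, 9212f51, bdb1292, c33ecd8, e6370d3}.
Common ancestors: {10a845c, 5244d29}.
Among these, 10a845c is not an ancestor of any other common ancestor — it is the merge base.

10a845c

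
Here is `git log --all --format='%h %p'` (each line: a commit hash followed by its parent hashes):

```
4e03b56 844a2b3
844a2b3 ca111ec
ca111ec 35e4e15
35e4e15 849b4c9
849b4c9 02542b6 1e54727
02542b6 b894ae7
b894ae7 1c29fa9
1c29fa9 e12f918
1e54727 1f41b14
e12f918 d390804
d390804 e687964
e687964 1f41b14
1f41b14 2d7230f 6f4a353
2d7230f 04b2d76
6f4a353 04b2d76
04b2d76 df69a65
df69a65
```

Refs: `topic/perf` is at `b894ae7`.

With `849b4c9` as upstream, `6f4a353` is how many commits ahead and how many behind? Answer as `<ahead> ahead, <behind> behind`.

0 ahead, 10 behind

Reachable from 6f4a353: {04b2d76, 6f4a353, df69a65}.
Reachable from 849b4c9: {02542b6, 04b2d76, 1c29fa9, 1e54727, 1f41b14, 2d7230f, 6f4a353, 849b4c9, b894ae7, d390804, df69a65, e12f918, e687964}.
Only in 6f4a353's history (ahead): {} — 0.
Only in 849b4c9's history (behind): {02542b6, 1c29fa9, 1e54727, 1f41b14, 2d7230f, 849b4c9, b894ae7, d390804, e12f918, e687964} — 10.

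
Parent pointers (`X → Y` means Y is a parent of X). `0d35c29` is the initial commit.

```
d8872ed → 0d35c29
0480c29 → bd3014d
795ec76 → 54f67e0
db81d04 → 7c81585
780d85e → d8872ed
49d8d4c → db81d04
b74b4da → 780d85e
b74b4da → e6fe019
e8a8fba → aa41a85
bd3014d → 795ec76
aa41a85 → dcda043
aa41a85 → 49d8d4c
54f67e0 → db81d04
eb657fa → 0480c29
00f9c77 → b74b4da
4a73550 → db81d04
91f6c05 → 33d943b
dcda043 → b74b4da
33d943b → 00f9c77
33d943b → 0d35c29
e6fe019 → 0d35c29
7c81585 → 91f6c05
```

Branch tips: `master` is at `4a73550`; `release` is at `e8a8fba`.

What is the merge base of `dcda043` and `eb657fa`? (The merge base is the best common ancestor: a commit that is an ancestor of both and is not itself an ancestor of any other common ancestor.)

Ancestors of dcda043: {0d35c29, 780d85e, b74b4da, d8872ed, dcda043, e6fe019}.
Ancestors of eb657fa: {00f9c77, 0480c29, 0d35c29, 33d943b, 54f67e0, 780d85e, 795ec76, 7c81585, 91f6c05, b74b4da, bd3014d, d8872ed, db81d04, e6fe019, eb657fa}.
Common ancestors: {0d35c29, 780d85e, b74b4da, d8872ed, e6fe019}.
Among these, b74b4da is not an ancestor of any other common ancestor — it is the merge base.

b74b4da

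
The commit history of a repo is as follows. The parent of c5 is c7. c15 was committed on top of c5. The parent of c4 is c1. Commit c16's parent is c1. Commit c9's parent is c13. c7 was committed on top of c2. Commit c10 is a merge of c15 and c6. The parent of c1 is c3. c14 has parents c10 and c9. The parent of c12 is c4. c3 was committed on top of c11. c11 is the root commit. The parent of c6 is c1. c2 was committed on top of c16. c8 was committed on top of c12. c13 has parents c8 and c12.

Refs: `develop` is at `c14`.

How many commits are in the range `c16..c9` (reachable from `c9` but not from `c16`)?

5

Reachable from c9: {c1, c11, c12, c13, c3, c4, c8, c9}.
Reachable from c16: {c1, c11, c16, c3}.
In c9's history but not c16's: {c12, c13, c4, c8, c9} — 5 commits.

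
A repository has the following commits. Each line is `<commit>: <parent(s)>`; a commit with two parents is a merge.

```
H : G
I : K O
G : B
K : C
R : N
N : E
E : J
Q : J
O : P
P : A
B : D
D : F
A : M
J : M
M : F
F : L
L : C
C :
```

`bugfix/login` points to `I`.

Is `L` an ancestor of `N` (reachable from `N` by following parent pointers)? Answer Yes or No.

Yes

Ancestors of N (commits reachable by following parents): {C, E, F, J, L, M, N}.
L is in that set, so it is an ancestor of N.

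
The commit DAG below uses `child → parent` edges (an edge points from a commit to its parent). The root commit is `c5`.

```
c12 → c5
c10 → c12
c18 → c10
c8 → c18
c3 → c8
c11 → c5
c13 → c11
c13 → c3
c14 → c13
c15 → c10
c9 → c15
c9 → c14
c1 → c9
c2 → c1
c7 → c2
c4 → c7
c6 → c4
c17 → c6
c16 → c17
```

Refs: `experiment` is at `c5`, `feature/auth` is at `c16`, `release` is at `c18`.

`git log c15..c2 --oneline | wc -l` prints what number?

9

Reachable from c2: {c1, c10, c11, c12, c13, c14, c15, c18, c2, c3, c5, c8, c9}.
Reachable from c15: {c10, c12, c15, c5}.
In c2's history but not c15's: {c1, c11, c13, c14, c18, c2, c3, c8, c9} — 9 commits.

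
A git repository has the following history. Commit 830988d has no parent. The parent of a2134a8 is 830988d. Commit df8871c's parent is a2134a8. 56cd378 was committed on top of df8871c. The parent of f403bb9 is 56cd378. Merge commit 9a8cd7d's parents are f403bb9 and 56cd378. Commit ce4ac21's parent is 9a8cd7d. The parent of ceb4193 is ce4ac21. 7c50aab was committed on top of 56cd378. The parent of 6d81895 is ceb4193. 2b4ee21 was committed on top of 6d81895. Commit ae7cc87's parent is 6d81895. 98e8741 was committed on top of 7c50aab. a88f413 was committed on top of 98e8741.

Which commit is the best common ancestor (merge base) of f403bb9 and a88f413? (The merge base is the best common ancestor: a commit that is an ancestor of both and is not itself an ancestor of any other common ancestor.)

Ancestors of f403bb9: {56cd378, 830988d, a2134a8, df8871c, f403bb9}.
Ancestors of a88f413: {56cd378, 7c50aab, 830988d, 98e8741, a2134a8, a88f413, df8871c}.
Common ancestors: {56cd378, 830988d, a2134a8, df8871c}.
Among these, 56cd378 is not an ancestor of any other common ancestor — it is the merge base.

56cd378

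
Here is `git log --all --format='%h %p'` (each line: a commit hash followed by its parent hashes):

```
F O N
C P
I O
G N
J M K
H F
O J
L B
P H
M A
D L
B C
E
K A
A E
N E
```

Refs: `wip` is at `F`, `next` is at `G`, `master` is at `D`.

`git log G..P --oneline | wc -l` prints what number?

8

Reachable from P: {A, E, F, H, J, K, M, N, O, P}.
Reachable from G: {E, G, N}.
In P's history but not G's: {A, F, H, J, K, M, O, P} — 8 commits.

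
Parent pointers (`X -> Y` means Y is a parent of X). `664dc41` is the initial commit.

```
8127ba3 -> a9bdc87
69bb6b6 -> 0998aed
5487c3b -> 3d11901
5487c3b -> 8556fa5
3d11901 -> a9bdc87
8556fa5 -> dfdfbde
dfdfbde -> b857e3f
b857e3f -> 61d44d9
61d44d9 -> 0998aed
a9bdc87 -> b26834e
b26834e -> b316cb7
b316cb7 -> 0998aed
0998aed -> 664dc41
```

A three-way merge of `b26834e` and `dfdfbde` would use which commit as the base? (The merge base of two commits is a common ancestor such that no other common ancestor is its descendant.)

Ancestors of b26834e: {0998aed, 664dc41, b26834e, b316cb7}.
Ancestors of dfdfbde: {0998aed, 61d44d9, 664dc41, b857e3f, dfdfbde}.
Common ancestors: {0998aed, 664dc41}.
Among these, 0998aed is not an ancestor of any other common ancestor — it is the merge base.

0998aed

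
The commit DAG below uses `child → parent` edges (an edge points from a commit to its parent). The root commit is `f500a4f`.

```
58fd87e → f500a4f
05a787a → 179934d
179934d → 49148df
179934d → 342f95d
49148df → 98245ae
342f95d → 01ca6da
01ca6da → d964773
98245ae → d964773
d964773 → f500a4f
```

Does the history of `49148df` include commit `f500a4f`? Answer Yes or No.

Yes

Ancestors of 49148df (commits reachable by following parents): {49148df, 98245ae, d964773, f500a4f}.
f500a4f is in that set, so it is an ancestor of 49148df.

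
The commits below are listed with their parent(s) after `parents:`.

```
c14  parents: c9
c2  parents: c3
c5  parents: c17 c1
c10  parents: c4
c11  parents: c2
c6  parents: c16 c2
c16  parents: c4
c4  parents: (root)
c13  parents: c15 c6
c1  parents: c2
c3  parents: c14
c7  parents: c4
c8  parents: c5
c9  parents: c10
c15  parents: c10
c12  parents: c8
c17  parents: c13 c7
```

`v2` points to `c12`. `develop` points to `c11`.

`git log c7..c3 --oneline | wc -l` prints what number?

4

Reachable from c3: {c10, c14, c3, c4, c9}.
Reachable from c7: {c4, c7}.
In c3's history but not c7's: {c10, c14, c3, c9} — 4 commits.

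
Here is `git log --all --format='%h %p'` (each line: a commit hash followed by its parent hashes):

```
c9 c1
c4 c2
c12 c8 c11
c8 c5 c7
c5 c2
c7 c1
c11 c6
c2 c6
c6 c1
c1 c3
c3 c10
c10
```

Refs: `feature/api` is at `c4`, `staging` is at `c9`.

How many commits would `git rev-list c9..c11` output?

2

Reachable from c11: {c1, c10, c11, c3, c6}.
Reachable from c9: {c1, c10, c3, c9}.
In c11's history but not c9's: {c11, c6} — 2 commits.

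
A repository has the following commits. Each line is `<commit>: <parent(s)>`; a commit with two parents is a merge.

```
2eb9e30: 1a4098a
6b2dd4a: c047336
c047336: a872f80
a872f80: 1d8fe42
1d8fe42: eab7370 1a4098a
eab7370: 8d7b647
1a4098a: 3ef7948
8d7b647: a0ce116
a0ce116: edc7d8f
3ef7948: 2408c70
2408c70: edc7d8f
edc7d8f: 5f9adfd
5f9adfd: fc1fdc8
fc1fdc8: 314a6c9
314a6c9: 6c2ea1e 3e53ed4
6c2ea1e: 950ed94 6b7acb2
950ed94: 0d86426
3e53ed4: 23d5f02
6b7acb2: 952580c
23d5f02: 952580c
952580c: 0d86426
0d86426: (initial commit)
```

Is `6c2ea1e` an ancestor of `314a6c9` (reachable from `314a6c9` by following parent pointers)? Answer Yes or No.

Ancestors of 314a6c9 (commits reachable by following parents): {0d86426, 23d5f02, 314a6c9, 3e53ed4, 6b7acb2, 6c2ea1e, 950ed94, 952580c}.
6c2ea1e is in that set, so it is an ancestor of 314a6c9.

Yes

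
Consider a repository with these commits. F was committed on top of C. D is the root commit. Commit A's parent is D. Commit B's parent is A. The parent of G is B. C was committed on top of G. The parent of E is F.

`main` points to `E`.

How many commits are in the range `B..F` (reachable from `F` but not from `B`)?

3

Reachable from F: {A, B, C, D, F, G}.
Reachable from B: {A, B, D}.
In F's history but not B's: {C, F, G} — 3 commits.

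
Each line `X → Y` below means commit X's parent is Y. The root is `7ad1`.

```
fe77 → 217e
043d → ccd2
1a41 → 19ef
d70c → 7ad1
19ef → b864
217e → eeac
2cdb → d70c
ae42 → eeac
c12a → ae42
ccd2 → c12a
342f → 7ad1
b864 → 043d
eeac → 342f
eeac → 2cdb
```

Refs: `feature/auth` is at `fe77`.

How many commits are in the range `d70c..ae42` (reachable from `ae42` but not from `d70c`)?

4

Reachable from ae42: {2cdb, 342f, 7ad1, ae42, d70c, eeac}.
Reachable from d70c: {7ad1, d70c}.
In ae42's history but not d70c's: {2cdb, 342f, ae42, eeac} — 4 commits.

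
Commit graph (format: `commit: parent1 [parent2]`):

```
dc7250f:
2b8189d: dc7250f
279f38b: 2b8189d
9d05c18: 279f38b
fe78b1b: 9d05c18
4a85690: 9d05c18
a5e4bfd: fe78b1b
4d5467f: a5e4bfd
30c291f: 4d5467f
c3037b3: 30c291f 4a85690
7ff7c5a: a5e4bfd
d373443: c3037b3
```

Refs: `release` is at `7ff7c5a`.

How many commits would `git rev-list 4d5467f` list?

Walking parent pointers from 4d5467f: reachable set = {279f38b, 2b8189d, 4d5467f, 9d05c18, a5e4bfd, dc7250f, fe78b1b}.
That is 7 commits.

7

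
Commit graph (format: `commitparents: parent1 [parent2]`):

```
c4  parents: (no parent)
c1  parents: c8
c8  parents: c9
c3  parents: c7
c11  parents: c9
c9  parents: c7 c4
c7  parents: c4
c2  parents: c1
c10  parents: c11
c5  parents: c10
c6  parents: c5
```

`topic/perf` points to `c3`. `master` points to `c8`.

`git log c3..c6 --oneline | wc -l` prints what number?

5

Reachable from c6: {c10, c11, c4, c5, c6, c7, c9}.
Reachable from c3: {c3, c4, c7}.
In c6's history but not c3's: {c10, c11, c5, c6, c9} — 5 commits.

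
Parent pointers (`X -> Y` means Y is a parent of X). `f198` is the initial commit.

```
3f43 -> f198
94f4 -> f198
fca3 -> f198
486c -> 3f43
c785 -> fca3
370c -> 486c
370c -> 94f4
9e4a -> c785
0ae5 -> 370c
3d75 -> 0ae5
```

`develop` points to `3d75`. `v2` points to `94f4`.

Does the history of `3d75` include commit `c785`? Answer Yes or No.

No

Ancestors of 3d75: {0ae5, 370c, 3d75, 3f43, 486c, 94f4, f198}.
c785 is not in that set, so it is not an ancestor of 3d75.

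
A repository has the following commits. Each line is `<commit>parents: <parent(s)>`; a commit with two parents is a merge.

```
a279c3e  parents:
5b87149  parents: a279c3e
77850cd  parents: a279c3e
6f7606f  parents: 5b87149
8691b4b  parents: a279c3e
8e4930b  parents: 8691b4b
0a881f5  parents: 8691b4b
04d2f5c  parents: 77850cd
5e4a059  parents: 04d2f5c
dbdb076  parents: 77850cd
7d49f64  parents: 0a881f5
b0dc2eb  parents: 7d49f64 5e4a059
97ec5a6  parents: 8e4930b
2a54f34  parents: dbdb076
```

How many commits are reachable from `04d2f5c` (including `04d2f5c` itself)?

3

Walking parent pointers from 04d2f5c: reachable set = {04d2f5c, 77850cd, a279c3e}.
That is 3 commits.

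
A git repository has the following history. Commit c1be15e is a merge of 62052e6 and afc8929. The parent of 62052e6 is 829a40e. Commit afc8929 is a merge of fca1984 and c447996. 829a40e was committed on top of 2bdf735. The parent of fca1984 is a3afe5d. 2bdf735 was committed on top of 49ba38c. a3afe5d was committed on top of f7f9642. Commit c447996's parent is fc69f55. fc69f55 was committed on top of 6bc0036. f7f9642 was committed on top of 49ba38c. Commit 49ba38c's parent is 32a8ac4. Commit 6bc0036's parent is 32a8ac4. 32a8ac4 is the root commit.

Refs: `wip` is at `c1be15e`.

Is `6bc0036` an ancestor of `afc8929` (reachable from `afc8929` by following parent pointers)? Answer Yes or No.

Ancestors of afc8929 (commits reachable by following parents): {32a8ac4, 49ba38c, 6bc0036, a3afe5d, afc8929, c447996, f7f9642, fc69f55, fca1984}.
6bc0036 is in that set, so it is an ancestor of afc8929.

Yes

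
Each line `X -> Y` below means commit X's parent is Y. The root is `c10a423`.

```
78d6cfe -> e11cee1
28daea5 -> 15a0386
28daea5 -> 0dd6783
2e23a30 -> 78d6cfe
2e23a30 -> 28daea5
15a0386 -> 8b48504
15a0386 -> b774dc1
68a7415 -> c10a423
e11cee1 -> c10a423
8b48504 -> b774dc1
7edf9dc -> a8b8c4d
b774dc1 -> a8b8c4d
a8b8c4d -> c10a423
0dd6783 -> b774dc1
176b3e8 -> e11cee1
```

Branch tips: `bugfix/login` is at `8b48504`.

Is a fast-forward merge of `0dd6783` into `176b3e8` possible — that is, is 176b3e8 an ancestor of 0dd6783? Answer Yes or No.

A fast-forward from 176b3e8 to 0dd6783 is possible iff 176b3e8 is an ancestor of 0dd6783.
Ancestors of 0dd6783: {0dd6783, a8b8c4d, b774dc1, c10a423}.
176b3e8 is not among them, so fast-forward is not possible.

No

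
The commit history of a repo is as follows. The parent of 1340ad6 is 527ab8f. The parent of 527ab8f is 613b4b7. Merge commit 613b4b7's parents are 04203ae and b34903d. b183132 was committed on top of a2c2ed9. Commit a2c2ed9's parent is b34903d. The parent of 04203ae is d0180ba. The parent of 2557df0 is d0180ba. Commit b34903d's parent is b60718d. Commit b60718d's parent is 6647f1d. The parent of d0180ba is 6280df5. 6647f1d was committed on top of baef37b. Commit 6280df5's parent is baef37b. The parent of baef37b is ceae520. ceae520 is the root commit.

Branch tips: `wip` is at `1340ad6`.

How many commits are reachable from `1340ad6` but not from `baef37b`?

9

Reachable from 1340ad6: {04203ae, 1340ad6, 527ab8f, 613b4b7, 6280df5, 6647f1d, b34903d, b60718d, baef37b, ceae520, d0180ba}.
Reachable from baef37b: {baef37b, ceae520}.
In 1340ad6's history but not baef37b's: {04203ae, 1340ad6, 527ab8f, 613b4b7, 6280df5, 6647f1d, b34903d, b60718d, d0180ba} — 9 commits.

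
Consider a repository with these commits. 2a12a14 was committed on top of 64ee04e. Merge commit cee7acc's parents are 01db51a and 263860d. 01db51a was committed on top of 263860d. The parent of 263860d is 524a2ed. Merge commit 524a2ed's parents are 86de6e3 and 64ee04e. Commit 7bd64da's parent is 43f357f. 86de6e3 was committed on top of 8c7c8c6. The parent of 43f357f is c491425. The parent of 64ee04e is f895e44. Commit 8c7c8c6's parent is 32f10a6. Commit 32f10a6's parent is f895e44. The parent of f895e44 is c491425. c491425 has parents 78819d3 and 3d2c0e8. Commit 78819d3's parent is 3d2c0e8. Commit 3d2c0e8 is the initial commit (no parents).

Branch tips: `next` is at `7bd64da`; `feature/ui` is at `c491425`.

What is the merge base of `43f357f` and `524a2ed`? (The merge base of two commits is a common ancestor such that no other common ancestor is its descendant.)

Ancestors of 43f357f: {3d2c0e8, 43f357f, 78819d3, c491425}.
Ancestors of 524a2ed: {32f10a6, 3d2c0e8, 524a2ed, 64ee04e, 78819d3, 86de6e3, 8c7c8c6, c491425, f895e44}.
Common ancestors: {3d2c0e8, 78819d3, c491425}.
Among these, c491425 is not an ancestor of any other common ancestor — it is the merge base.

c491425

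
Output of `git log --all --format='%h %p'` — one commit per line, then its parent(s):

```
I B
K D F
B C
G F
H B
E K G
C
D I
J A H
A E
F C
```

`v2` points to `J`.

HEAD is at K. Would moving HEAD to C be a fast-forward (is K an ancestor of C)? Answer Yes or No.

No

A fast-forward from K to C is possible iff K is an ancestor of C.
Ancestors of C: {C}.
K is not among them, so fast-forward is not possible.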